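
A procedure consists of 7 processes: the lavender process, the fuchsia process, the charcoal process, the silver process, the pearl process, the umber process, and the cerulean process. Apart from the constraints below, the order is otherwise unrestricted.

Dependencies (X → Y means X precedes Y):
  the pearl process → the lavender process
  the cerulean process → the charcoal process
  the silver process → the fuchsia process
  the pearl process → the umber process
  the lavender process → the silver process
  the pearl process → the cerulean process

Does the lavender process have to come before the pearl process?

No

In fact the dependencies run the other way: the pearl process → the lavender process.
So the lavender process does not have to come before the pearl process — it cannot.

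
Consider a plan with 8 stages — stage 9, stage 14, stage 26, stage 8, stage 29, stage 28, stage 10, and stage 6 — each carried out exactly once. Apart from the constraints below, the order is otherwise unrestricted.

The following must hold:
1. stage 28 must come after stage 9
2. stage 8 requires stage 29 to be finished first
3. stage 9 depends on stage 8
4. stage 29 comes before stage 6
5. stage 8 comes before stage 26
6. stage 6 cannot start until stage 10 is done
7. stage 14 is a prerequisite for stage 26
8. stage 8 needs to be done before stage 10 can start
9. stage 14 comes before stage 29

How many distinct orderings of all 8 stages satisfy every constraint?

30

Only stage 14 has no prerequisites, so it must go first.
Enumerating by repeatedly choosing an available stage (one whose prerequisites are all placed) gives 30 distinct complete orderings.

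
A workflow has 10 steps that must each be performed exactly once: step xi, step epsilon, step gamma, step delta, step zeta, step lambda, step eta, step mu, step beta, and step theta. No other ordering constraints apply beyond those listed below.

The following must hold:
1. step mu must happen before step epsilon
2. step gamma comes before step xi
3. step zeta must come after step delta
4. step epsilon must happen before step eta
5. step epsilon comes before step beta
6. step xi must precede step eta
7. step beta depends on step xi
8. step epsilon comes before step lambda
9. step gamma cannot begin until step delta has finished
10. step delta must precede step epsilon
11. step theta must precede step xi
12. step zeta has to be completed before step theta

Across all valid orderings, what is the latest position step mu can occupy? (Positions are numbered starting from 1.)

The steps that are forced after step mu, directly or by a chain of constraints, are step epsilon, step lambda, step eta, step beta. That's 4 steps.
So at least 4 steps follow step mu, putting step mu no later than position 6. That position is achievable by scheduling everything else first.

6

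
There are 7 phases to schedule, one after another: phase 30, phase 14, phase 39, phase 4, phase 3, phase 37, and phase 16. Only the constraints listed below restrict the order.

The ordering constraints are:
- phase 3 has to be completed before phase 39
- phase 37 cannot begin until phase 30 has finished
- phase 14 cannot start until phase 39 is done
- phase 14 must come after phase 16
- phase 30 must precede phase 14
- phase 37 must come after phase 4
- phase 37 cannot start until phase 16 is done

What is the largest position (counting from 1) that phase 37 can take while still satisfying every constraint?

7

No constraint forces any phase after phase 37, so it can be placed last, in position 7.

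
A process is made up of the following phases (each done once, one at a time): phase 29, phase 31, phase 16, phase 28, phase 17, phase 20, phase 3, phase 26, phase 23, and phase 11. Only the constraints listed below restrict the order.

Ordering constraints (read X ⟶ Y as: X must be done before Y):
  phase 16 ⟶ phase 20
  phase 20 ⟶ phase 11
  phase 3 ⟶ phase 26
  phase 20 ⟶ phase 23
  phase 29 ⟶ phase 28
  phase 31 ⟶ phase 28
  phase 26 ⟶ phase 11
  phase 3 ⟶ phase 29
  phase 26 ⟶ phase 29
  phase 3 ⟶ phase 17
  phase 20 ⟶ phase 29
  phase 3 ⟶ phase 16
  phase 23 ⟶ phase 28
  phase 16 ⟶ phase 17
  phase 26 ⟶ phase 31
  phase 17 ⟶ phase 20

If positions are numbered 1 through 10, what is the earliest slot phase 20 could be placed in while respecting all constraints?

4

Working backwards through the constraints from phase 20, its full set of required predecessors is phase 16, phase 17, phase 3 — 3 of them.
So at minimum 3 phases come before phase 20, putting phase 20 no earlier than position 4. That position is achievable by scheduling exactly those predecessors first.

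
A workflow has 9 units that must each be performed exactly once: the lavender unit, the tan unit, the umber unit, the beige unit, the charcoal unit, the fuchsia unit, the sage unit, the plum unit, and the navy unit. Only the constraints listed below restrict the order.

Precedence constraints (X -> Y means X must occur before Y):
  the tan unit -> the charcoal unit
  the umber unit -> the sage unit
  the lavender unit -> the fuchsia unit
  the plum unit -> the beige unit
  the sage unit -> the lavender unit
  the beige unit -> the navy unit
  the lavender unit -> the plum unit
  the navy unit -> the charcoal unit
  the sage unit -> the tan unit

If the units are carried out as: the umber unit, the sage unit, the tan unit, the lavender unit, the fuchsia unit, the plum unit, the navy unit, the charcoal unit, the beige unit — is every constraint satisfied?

No

In the proposed order, the navy unit appears before the beige unit.
But one of the constraints requires the beige unit before the navy unit, so this ordering violates it.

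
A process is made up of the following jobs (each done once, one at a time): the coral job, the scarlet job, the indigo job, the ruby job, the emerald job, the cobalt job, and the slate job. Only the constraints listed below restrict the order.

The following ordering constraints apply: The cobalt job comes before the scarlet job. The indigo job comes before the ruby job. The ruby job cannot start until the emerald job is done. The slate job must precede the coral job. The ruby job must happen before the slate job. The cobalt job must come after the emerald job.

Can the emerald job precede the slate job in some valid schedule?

Yes

The constraints force the emerald job before the slate job, so yes — every valid ordering has the emerald job earlier.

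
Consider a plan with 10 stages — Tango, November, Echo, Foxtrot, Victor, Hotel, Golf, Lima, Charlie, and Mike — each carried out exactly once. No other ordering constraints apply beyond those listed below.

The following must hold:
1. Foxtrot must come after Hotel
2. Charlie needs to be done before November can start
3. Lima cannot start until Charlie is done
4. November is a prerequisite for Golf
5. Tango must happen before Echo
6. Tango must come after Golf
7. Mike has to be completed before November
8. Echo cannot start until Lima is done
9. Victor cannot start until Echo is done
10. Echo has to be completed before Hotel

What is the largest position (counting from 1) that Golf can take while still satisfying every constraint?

5

The stages that are forced after Golf, directly or by a chain of constraints, are Tango, Echo, Foxtrot, Victor, Hotel. That's 5 stages.
With 5 mandatory successors out of 10 stages total, the latest slot for Golf is 10−5 = 5, and it's reachable by doing all non-successors before Golf.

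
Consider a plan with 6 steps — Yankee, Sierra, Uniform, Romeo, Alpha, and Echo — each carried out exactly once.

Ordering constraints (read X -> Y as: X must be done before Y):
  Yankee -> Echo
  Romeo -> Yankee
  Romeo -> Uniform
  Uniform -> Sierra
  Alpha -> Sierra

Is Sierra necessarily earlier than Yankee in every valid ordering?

Sierra and Yankee are not related by any chain of constraints.
A valid ordering placing Yankee before Sierra exists, so the answer is no.

No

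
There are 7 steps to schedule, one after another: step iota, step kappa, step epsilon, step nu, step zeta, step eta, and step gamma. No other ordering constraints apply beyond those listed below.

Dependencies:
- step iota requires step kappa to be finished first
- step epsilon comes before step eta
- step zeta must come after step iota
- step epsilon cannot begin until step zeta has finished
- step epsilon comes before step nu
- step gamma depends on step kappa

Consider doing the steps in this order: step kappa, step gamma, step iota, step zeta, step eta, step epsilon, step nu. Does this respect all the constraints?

Here step epsilon comes after step eta.
Since step epsilon is required before step eta, the ordering is invalid.

No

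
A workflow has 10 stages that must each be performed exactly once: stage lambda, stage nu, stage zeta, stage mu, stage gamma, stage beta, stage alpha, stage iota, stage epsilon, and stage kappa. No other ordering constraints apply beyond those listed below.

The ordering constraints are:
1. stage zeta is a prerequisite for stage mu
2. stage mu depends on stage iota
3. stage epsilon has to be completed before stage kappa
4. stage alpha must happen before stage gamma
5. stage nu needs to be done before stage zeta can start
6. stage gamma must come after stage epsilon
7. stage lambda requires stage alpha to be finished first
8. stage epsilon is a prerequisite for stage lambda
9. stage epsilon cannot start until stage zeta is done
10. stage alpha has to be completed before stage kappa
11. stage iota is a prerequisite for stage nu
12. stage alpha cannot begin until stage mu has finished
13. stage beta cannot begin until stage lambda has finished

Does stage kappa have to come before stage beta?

No

No chain of constraints connects stage kappa to stage beta in either direction.
A valid ordering placing stage beta before stage kappa exists, so the answer is no.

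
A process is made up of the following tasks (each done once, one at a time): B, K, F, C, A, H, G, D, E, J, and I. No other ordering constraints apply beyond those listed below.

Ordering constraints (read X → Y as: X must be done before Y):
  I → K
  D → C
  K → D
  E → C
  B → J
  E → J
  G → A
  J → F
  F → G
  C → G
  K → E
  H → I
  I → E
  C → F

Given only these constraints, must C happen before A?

Yes

Chaining the stated constraints: C → G → A.
That forces C before A in every valid schedule.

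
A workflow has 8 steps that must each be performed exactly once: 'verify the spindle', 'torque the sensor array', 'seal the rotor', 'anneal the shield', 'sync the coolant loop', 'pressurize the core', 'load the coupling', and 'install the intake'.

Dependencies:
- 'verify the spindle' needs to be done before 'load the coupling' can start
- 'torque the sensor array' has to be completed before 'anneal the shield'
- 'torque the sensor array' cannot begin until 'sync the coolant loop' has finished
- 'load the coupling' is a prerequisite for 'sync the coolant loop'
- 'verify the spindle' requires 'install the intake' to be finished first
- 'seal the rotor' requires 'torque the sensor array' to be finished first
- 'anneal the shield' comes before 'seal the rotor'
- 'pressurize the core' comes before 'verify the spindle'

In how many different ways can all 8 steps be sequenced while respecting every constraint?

2 steps have no prerequisites ('pressurize the core', 'install the intake'), so any of them could come first.
Systematically extending each partial ordering one step at a time and counting, there are 2 complete orderings.

2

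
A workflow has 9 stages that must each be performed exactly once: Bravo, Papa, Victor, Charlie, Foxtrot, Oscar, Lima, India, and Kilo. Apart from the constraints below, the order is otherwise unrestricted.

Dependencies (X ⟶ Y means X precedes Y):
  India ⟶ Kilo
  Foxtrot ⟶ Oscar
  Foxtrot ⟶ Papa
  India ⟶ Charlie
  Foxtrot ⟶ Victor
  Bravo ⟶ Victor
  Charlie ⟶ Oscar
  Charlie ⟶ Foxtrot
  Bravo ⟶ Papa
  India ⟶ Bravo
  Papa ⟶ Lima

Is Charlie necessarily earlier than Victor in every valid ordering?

Tracing the constraints gives a chain: Charlie → Foxtrot → Victor.
That forces Charlie before Victor in every valid schedule.

Yes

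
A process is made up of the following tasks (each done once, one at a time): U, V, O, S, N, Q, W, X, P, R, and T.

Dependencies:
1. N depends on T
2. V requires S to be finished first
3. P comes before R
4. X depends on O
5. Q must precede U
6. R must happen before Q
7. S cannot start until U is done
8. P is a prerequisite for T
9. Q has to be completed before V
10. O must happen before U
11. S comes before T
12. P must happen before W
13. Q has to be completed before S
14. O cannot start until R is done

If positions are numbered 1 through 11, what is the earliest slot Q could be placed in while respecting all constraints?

The tasks that are forced before Q, directly or transitively, are P, R. That's 2 tasks.
With 2 mandatory predecessors, the earliest Q can sit is position 2+1 = 3, and placing just those 2 first achieves it.

3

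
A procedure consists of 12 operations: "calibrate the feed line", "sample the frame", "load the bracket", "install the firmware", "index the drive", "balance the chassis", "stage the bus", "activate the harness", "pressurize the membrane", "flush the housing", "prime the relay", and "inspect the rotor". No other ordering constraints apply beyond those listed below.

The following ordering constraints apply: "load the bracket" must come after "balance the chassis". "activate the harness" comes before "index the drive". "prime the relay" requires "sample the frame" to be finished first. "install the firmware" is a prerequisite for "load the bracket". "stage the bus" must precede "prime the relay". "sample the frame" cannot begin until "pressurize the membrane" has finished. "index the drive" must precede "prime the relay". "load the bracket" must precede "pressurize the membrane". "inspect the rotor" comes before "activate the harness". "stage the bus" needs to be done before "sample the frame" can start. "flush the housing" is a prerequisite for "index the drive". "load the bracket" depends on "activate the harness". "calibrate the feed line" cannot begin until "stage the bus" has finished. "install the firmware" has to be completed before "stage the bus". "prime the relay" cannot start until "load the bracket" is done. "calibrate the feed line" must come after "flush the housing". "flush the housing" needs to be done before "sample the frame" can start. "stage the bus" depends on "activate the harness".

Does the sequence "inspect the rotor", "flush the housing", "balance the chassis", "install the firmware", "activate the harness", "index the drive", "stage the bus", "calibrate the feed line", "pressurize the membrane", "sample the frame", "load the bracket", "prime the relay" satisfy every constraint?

In the proposed order, "pressurize the membrane" appears before "load the bracket".
That contradicts the constraint that "load the bracket" must precede "pressurize the membrane".

No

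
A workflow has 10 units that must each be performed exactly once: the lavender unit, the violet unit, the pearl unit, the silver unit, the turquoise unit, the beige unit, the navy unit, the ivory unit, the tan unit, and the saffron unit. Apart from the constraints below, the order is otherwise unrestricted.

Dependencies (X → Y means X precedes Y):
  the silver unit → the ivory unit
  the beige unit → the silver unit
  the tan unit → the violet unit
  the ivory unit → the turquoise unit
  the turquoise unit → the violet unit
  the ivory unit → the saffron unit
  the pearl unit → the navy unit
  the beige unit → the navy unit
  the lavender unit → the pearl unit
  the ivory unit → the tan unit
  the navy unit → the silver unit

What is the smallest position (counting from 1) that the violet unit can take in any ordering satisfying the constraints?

9

The units that are forced before the violet unit, directly or transitively, are the lavender unit, the pearl unit, the silver unit, the turquoise unit, the beige unit, the navy unit, the ivory unit, the tan unit. That's 8 units.
With 8 mandatory predecessors, the earliest the violet unit can sit is position 8+1 = 9, and placing just those 8 first achieves it.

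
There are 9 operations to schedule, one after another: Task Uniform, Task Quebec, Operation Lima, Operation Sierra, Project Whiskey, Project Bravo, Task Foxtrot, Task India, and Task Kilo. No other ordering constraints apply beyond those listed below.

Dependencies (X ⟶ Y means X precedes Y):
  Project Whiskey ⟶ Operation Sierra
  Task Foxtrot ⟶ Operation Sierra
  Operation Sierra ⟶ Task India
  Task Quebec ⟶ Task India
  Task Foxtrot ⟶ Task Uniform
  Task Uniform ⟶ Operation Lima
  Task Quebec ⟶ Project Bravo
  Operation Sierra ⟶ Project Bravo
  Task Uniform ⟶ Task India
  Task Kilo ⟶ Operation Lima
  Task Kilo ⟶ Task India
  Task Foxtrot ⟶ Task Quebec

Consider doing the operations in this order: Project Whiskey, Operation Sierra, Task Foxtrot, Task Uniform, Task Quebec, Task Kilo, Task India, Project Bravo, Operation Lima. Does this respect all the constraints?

In the proposed order, Operation Sierra appears before Task Foxtrot.
But one of the constraints requires Task Foxtrot before Operation Sierra, so this ordering violates it.

No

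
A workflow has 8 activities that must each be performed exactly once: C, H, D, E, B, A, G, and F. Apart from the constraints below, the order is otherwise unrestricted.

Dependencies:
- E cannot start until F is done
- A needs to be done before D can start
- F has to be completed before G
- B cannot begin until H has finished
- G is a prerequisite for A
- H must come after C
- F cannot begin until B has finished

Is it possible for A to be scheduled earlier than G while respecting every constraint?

No

Following G → A, G must precede A in every valid ordering.
Hence A can never be scheduled before G.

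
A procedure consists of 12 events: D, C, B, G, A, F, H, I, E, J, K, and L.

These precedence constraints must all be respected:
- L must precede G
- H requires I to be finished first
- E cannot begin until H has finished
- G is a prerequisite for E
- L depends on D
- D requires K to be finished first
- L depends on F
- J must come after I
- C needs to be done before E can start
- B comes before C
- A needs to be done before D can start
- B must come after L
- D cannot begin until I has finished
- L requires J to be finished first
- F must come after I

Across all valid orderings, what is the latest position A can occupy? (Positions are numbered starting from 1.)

6

The events that are forced after A, directly or by a chain of constraints, are D, C, B, G, E, L. That's 6 events.
With 6 mandatory successors out of 12 events total, the latest slot for A is 12−6 = 6, and it's reachable by doing all non-successors before A.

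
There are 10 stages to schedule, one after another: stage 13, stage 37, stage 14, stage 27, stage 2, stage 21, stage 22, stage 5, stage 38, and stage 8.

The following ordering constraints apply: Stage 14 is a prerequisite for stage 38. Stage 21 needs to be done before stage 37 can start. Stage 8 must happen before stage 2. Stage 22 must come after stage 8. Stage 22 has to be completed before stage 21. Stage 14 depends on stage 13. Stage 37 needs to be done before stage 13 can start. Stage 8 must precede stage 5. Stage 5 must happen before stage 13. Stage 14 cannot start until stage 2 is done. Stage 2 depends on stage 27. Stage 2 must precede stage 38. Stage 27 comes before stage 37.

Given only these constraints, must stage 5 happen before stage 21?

No

No chain of constraints connects stage 5 to stage 21 in either direction.
There exist valid orderings with stage 21 before stage 5, so stage 5 is not required to come first.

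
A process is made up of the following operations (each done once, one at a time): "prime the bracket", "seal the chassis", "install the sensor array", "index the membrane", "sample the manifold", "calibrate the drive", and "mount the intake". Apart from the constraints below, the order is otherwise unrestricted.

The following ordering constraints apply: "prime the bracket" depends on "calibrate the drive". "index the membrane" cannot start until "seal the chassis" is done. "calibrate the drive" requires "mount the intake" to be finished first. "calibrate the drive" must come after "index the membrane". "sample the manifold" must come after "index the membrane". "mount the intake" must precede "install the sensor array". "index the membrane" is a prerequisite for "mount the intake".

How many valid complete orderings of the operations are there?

"seal the chassis" is the only operation with nothing required before it, so every ordering starts there.
Systematically extending each partial ordering one operation at a time and counting, there are 15 complete orderings.

15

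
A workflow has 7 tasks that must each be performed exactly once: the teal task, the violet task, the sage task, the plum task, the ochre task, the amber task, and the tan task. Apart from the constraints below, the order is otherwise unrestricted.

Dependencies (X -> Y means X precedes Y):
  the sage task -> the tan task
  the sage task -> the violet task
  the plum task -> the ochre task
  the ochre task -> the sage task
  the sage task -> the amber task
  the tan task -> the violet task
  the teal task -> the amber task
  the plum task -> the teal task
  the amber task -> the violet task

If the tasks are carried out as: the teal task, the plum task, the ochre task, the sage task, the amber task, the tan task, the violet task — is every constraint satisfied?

Here the plum task comes after the teal task.
But one of the constraints requires the plum task before the teal task, so this ordering violates it.

No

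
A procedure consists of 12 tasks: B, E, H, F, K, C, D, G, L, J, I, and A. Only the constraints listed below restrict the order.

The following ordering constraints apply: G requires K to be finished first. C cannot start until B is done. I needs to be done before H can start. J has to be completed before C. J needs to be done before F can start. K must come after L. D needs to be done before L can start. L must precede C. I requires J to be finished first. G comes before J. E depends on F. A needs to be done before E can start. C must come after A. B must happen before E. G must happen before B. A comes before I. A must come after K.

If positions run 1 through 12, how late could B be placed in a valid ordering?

10

Following every chain forward from B, the tasks that must come later are E, C — 2 of them.
So at least 2 tasks follow B, putting B no later than position 10. That position is achievable by scheduling everything else first.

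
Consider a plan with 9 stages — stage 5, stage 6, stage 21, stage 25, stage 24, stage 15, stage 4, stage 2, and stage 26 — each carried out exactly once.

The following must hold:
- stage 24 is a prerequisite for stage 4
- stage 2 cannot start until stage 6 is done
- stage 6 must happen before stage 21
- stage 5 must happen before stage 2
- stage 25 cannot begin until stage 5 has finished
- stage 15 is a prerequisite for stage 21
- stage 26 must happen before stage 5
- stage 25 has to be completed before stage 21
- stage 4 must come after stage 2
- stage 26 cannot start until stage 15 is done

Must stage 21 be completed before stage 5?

No

In fact the dependencies run the other way: stage 5 → stage 25 → stage 21.
So stage 21 never precedes stage 5.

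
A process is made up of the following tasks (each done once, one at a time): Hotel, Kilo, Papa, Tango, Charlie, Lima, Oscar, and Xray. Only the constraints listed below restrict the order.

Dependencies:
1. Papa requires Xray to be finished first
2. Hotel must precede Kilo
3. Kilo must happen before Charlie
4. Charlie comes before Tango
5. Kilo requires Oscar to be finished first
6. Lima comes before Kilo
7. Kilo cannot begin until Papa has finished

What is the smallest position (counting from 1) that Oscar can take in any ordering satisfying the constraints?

Oscar has no prerequisites at all, so it can go in position 1.

1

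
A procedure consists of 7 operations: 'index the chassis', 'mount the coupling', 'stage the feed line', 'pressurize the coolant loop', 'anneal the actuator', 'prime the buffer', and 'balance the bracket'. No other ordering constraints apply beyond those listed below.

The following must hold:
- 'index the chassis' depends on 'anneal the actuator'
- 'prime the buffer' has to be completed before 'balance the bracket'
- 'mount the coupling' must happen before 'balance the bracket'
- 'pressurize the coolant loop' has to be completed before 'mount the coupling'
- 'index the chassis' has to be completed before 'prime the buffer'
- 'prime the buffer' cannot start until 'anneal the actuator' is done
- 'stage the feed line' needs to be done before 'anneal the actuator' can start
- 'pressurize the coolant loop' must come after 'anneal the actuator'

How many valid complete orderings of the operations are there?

Only 'stage the feed line' has no prerequisites, so it must go first.
Enumerating by repeatedly choosing an available operation (one whose prerequisites are all placed) gives 6 distinct complete orderings.

6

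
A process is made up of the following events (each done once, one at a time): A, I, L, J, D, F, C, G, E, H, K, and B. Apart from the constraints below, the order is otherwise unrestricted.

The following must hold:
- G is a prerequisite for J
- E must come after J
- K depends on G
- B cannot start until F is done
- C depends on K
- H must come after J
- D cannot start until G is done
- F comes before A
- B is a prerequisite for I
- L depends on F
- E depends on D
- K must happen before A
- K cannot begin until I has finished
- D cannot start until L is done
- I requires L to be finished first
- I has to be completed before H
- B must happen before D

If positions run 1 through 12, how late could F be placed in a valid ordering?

3

The events that are forced after F, directly or by a chain of constraints, are A, I, L, D, C, E, H, K, B. That's 9 events.
So at least 9 events follow F, putting F no later than position 3. That position is achievable by scheduling everything else first.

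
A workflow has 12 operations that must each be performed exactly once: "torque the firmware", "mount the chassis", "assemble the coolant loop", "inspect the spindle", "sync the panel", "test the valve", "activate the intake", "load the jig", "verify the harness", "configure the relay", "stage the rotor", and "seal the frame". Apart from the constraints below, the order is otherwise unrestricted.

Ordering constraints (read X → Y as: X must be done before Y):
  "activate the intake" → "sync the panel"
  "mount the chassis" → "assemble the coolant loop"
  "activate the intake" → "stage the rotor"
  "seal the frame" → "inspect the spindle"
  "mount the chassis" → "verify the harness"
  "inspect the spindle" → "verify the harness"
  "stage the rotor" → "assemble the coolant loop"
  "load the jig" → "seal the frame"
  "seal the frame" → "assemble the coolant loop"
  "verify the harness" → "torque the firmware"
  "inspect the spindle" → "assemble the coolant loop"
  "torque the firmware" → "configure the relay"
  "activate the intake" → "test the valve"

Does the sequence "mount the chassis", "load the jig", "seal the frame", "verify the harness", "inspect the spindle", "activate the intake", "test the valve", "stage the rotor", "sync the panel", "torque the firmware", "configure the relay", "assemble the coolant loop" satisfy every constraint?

In the proposed order, "verify the harness" appears before "inspect the spindle".
Since "inspect the spindle" is required before "verify the harness", the ordering is invalid.

No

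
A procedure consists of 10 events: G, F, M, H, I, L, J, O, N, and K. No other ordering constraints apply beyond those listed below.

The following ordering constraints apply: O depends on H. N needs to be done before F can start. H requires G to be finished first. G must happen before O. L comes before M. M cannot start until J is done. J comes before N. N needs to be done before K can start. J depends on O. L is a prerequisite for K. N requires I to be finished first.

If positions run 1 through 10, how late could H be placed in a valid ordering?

4

Following every chain forward from H, the events that must come later are F, M, J, O, N, K — 6 of them.
So at least 6 events follow H, putting H no later than position 4. That position is achievable by scheduling everything else first.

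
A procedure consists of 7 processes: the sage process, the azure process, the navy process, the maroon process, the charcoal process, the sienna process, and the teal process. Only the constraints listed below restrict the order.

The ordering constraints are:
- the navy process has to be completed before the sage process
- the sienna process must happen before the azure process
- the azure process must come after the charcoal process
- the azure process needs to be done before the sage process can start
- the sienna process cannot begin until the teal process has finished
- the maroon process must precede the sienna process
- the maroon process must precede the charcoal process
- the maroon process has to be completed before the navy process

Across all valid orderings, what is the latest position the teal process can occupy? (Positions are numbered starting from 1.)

4

Following every chain forward from the teal process, the processes that must come later are the sage process, the azure process, the sienna process — 3 of them.
So at least 3 processes follow the teal process, putting the teal process no later than position 4. That position is achievable by scheduling everything else first.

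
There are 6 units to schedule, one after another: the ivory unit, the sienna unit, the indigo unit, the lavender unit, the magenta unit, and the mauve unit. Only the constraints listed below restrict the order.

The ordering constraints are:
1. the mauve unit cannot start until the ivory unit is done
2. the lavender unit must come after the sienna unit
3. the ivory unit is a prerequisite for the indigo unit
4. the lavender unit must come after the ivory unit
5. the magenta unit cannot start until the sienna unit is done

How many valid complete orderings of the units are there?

The units with no prerequisites are the ivory unit, the sienna unit; any of them can be placed first.
Counting all ways to extend the partial order to a total order gives 70.

70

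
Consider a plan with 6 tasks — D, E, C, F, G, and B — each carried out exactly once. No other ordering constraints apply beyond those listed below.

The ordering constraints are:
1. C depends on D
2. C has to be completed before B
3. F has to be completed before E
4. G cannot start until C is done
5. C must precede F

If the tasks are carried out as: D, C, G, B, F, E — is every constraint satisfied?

Yes

Going through the constraints one by one, each required predecessor appears earlier in the sequence than its dependent — e.g. C (position 2) is before F (position 5), as required.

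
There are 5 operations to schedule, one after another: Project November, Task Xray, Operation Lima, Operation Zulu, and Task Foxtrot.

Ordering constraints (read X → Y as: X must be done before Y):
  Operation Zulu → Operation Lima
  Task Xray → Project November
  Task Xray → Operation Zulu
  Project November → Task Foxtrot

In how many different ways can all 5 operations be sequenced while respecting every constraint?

Task Xray is the only operation with nothing required before it, so every ordering starts there.
Counting all ways to extend the partial order to a total order gives 6.

6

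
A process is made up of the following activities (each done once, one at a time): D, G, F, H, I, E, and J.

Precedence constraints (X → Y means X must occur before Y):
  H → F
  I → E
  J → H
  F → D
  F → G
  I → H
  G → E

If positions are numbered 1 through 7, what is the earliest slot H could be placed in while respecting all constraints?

3

Working backwards through the constraints from H, its full set of required predecessors is I, J — 2 of them.
So at minimum 2 activities come before H, putting H no earlier than position 3. That position is achievable by scheduling exactly those predecessors first.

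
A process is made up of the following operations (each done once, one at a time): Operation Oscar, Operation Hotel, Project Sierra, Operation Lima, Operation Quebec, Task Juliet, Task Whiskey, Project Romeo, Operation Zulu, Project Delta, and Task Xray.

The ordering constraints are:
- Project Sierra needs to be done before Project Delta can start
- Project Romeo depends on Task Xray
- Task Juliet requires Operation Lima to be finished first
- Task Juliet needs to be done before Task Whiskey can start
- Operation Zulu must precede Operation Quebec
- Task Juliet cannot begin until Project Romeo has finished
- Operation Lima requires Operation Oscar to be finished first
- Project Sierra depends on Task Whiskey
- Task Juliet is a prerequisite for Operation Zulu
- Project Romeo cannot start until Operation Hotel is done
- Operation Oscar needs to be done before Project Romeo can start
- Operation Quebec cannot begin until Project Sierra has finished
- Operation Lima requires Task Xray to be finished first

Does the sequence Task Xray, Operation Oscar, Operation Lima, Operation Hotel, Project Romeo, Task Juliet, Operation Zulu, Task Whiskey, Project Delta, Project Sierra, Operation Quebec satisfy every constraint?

No

In the proposed order, Project Delta appears before Project Sierra.
But one of the constraints requires Project Sierra before Project Delta, so this ordering violates it.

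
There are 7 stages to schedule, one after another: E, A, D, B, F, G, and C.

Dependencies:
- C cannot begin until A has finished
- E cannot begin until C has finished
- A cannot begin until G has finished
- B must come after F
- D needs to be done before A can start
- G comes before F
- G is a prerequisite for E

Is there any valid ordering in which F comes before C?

The constraints leave F and C unordered relative to each other; nothing requires C earlier.
So a valid ordering placing F earlier than C exists.

Yes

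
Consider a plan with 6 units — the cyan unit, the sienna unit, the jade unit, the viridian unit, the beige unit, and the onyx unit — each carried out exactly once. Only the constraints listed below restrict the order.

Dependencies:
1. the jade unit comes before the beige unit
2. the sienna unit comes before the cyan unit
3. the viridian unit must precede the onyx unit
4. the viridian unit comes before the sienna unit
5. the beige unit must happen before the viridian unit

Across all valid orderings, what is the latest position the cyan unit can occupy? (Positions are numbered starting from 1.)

6

Nothing depends on the cyan unit, so it can be the final unit, position 6.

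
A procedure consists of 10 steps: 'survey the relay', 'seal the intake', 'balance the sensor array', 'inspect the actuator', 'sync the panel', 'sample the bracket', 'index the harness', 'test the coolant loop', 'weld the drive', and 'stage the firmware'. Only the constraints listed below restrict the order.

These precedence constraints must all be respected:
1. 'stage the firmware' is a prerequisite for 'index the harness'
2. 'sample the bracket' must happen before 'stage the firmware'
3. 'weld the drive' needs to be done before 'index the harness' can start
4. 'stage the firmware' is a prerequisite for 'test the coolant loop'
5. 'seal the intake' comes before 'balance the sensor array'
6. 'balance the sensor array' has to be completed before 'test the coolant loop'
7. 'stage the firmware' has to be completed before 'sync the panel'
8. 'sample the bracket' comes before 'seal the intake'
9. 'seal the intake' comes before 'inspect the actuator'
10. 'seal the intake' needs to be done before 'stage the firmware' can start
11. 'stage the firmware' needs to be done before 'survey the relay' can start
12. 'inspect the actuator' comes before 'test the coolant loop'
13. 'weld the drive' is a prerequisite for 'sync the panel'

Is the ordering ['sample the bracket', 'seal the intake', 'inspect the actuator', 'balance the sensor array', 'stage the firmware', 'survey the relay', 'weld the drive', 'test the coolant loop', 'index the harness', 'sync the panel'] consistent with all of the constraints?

Every stated constraint is respected: 'inspect the actuator' sits at position 3, ahead of 'test the coolant loop' at position 8, and each of the other listed pairs likewise has the predecessor earlier in the sequence.

Yes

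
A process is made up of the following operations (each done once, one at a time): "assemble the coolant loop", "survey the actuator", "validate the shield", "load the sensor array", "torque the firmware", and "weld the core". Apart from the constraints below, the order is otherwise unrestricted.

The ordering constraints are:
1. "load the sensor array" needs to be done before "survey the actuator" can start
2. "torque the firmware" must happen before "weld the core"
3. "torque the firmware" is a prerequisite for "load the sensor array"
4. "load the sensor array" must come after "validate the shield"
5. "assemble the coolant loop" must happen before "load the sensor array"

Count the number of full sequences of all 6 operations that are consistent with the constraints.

3 operations have no prerequisites ("assemble the coolant loop", "validate the shield", "torque the firmware"), so any of them could come first.
Counting all ways to extend the partial order to a total order gives 24.

24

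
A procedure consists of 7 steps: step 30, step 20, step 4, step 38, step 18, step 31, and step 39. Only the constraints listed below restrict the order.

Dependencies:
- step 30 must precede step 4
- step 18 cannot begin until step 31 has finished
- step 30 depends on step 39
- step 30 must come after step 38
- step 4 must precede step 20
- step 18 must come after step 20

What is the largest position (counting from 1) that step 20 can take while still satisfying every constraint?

Following the constraints forward from step 20, its only required successor is step 18.
So at least 1 step follows step 20, putting step 20 no later than position 6. That position is achievable by scheduling everything else first.

6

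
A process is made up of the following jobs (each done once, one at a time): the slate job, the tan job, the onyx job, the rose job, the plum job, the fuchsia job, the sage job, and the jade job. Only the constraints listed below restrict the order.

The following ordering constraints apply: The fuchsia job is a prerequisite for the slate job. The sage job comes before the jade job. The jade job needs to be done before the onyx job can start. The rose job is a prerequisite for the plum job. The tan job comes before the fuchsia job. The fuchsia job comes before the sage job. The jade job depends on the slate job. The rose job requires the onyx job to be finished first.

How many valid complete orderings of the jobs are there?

Only the tan job has no prerequisites, so it must go first.
Systematically extending each partial ordering one job at a time and counting, there are 2 complete orderings.

2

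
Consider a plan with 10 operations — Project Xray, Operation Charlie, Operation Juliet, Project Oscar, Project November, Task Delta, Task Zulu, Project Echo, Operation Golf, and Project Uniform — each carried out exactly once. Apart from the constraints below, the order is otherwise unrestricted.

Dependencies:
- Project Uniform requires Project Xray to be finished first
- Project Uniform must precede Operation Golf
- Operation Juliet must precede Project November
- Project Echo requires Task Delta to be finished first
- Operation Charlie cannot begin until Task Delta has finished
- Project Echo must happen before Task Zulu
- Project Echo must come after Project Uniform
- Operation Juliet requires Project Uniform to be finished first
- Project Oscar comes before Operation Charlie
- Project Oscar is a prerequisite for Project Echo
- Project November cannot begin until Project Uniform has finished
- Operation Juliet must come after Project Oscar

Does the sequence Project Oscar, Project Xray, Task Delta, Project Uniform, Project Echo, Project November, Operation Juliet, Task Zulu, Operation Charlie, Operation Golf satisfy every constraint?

No

The sequence places Project November ahead of Operation Juliet.
That contradicts the constraint that Operation Juliet must precede Project November.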